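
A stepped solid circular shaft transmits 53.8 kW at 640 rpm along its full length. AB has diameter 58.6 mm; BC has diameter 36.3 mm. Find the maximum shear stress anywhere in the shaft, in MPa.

85.5 MPa

ω = 2π·640/60 = 67.02 rad/s, so T = P/ω = 53.8×10³ / 67.02 = 802.7 N·m.
Under the same torque, τ_max = 16T/(πd³) is largest where d is smallest — segment BC (d = 36.3 mm).
τ_max = 16·802.7/(π·(0.0363)³) = 8.547×10^7 Pa.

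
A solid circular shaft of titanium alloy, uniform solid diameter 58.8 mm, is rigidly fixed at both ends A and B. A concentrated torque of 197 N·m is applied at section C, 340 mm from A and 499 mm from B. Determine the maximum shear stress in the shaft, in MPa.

2.94 MPa

With uniform GJ and both ends fixed, compatibility θ_AC = θ_CB gives T_A·a = T_B·b, together with T_A + T_B = T₀.
T_A = T₀·b/(a+b) = 197.0·499/839.0 = 117.2 N·m; T_B = 79.83 N·m.
τ in each portion: τ_AC = 2.94×10^6 Pa, τ_CB = 2.00×10^6 Pa; maximum is in AC.
τ_max = T_AC·r/J = 117.2·0.0294/1.17×10^-6 = 2.935×10^6 Pa.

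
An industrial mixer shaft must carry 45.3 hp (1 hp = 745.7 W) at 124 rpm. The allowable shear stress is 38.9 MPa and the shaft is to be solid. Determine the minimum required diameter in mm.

69.8 mm

ω = 2π·124/60 = 12.99 rad/s, so T = P/ω = 45.3×745.7 / 12.99 = 2601 N·m.
For a solid shaft τ_max = 16T/(πd³), so d = (16T/(π τ_allow))^(1/3) = (16·2601/(π·3.89×10^7))^(1/3) = 0.06984 m.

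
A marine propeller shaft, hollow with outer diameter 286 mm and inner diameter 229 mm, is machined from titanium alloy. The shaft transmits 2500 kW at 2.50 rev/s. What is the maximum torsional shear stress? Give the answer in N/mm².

ω = 2π·2.50 = 15.71 rad/s, so T = P/ω = 2500×10³ / 15.71 = 159200 N·m.
J = π(d_o⁴ − d_i⁴)/32 = π(0.286⁴ − 0.229⁴)/32 = 3.869×10^-4 m⁴.
τ_max = T·r/J = 159200 × 0.143 / 3.869×10^-4 = 5.883×10^7 Pa.

58.8 N/mm²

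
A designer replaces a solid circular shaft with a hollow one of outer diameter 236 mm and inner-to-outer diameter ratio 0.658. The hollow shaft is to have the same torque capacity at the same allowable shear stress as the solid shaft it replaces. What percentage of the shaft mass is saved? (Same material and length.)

34.9 %

Equal τ_max and T ⇒ the solid shaft needs d_s³ = d_o³(1−k⁴), so d_s = 236·(1−0.658⁴)^(1/3) = 220.2 mm.
Area ratio A_h/A_s = d_o²(1−k²)/d_s² = (1−k²)/(1−k⁴)^(2/3) = 0.6512.
Mass saving = 1 − 0.6512 = 34.9 %.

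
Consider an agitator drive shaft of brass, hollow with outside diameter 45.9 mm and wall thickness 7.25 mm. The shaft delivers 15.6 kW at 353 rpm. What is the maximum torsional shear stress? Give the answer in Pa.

2.85e7 Pa

ω = 2π·353/60 = 36.97 rad/s, so T = P/ω = 15.6×10³ / 36.97 = 422.0 N·m.
J = π(d_o⁴ − d_i⁴)/32 = π(0.0459⁴ − 0.0314⁴)/32 = 3.403×10^-7 m⁴.
τ_max = T·r/J = 422.0 × 0.0229 / 3.403×10^-7 = 2.846×10^7 Pa.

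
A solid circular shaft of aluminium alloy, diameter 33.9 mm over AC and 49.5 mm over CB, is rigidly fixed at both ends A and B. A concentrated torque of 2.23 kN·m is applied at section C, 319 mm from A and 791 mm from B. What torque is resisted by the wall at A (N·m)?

Compatibility: T_A·a/J_AC = T_B·b/J_CB with T_A + T_B = T₀.
J_AC = 1.30×10^-7 m⁴, J_CB = 5.89×10^-7 m⁴, so T_A = T₀·(J_AC/a)/((J_AC/a)+(J_CB/b)) = 787.1 N·m, T_B = 1443 N·m.

787 N·m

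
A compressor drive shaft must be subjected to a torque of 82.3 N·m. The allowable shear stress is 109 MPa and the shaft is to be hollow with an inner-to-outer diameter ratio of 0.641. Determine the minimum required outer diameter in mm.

For a hollow shaft with d_i/d_o = 0.641: τ_max = 16T/(π d_o³ (1−k⁴)), so d_o = [16T/(π τ_allow (1−k⁴))]^(1/3) = [16·82.30/(π·1.09×10^8·0.8312)]^(1/3) = 0.01666 m.

16.7 mm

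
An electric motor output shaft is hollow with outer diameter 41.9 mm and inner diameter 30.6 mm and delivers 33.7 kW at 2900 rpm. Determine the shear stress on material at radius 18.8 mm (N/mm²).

9.64 N/mm²

ω = 2π·2900/60 = 303.7 rad/s, so T = P/ω = 33.7×10³ / 303.7 = 111.0 N·m.
J = π(d_o⁴ − d_i⁴)/32 = π(0.0419⁴ − 0.0306⁴)/32 = 2.165×10^-7 m⁴.
Shear stress varies linearly with radius: τ = T·r/J = 111.0 × 0.0188 / 2.165×10^-7 = 9.636×10^6 Pa.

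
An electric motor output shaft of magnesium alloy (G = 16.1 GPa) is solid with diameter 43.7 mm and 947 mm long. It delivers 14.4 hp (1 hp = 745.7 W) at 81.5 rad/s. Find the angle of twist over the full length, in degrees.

1.24°

ω = 81.5 rad/s, so T = P/ω = 14.4×745.7 / 81.50 = 131.8 N·m.
J = πd⁴/32 = π(0.0437)⁴/32 = 3.580×10^-7 m⁴.
θ = T·L/(G·J) = 131.8 × 0.947 / (16.1×10⁹ × 3.580×10^-7) = 0.02165 rad.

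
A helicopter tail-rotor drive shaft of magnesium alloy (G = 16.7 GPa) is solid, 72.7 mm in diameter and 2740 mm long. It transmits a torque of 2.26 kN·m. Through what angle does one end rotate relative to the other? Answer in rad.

J = πd⁴/32 = π(0.0727)⁴/32 = 2.742×10^-6 m⁴.
θ = T·L/(G·J) = 2260 × 2.74 / (16.7×10⁹ × 2.742×10^-6) = 0.1352 rad.

0.135 rad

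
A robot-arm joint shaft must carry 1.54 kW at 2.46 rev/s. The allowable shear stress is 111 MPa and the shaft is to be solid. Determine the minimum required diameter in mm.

ω = 2π·2.46 = 15.46 rad/s, so T = P/ω = 1.54×10³ / 15.46 = 99.63 N·m.
For a solid shaft τ_max = 16T/(πd³), so d = (16T/(π τ_allow))^(1/3) = (16·99.63/(π·1.11×10^8))^(1/3) = 0.01660 m.

16.6 mm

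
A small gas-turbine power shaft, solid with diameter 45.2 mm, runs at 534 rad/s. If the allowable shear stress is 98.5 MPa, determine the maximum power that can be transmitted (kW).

J = πd⁴/32 = π(0.0452)⁴/32 = 4.098×10^-7 m⁴.
T_max = τ_allow·J/r = 9.85×10^7 × 4.098×10^-7 / 0.0226 = 1786 N·m.
ω = 534 rad/s, so P_max = T_max·ω = 9.537×10^5 W.

954 kW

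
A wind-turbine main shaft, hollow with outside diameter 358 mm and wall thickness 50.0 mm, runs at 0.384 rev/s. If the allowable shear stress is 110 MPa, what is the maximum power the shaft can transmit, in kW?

J = π(d_o⁴ − d_i⁴)/32 = π(0.358⁴ − 0.258⁴)/32 = 1.178×10^-3 m⁴.
T_max = τ_allow·J/r = 1.10×10^8 × 1.178×10^-3 / 0.179 = 723700 N·m.
ω = 2π·0.384 = 2.413 rad/s, so P_max = T_max·ω = 1.746×10^6 W.

1750 kW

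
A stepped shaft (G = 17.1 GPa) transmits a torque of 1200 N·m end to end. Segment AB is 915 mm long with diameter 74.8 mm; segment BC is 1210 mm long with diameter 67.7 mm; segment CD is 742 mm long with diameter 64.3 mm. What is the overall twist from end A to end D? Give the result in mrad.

J_AB = π(0.0748)⁴/32 = 3.07×10^-6 m⁴; J_BC = π(0.0677)⁴/32 = 2.06×10^-6 m⁴; J_CD = π(0.0643)⁴/32 = 1.68×10^-6 m⁴.
θ = (T/G)·Σ L_i/J_i = (1200/17.1×10⁹)·(0.915/3.07×10^-6 + 1.21/2.06×10^-6 + 0.742/1.68×10^-6) = 0.09309 rad.

93.1 mrad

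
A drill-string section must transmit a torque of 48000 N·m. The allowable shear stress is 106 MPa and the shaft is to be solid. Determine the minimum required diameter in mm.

132 mm

For a solid shaft τ_max = 16T/(πd³), so d = (16T/(π τ_allow))^(1/3) = (16·48000/(π·1.06×10^8))^(1/3) = 0.1321 m.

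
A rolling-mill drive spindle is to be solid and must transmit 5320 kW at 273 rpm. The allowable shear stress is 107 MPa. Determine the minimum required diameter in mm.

207 mm

ω = 2π·273/60 = 28.59 rad/s, so T = P/ω = 5320×10³ / 28.59 = 186100 N·m.
For a solid shaft τ_max = 16T/(πd³), so d = (16T/(π τ_allow))^(1/3) = (16·186100/(π·1.07×10^8))^(1/3) = 0.2069 m.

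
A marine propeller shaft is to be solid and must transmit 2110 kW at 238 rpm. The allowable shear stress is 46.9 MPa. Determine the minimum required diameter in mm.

ω = 2π·238/60 = 24.92 rad/s, so T = P/ω = 2110×10³ / 24.92 = 84660 N·m.
For a solid shaft τ_max = 16T/(πd³), so d = (16T/(π τ_allow))^(1/3) = (16·84660/(π·4.69×10^7))^(1/3) = 0.2095 m.

209 mm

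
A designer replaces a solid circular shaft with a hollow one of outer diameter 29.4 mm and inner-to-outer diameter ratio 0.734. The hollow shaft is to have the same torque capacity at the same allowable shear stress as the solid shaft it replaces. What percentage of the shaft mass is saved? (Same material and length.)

Equal τ_max and T ⇒ the solid shaft needs d_s³ = d_o³(1−k⁴), so d_s = 29.4·(1−0.734⁴)^(1/3) = 26.22 mm.
Area ratio A_h/A_s = d_o²(1−k²)/d_s² = (1−k²)/(1−k⁴)^(2/3) = 0.5797.
Mass saving = 1 − 0.5797 = 42.0 %.

42.0 %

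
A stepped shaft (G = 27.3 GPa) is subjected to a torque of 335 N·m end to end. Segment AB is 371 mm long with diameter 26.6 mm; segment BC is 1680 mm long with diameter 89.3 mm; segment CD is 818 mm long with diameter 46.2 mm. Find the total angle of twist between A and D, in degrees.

6.78°

J_AB = π(0.0266)⁴/32 = 4.92×10^-8 m⁴; J_BC = π(0.0893)⁴/32 = 6.24×10^-6 m⁴; J_CD = π(0.0462)⁴/32 = 4.47×10^-7 m⁴.
θ = (T/G)·Σ L_i/J_i = (335.0/27.3×10⁹)·(0.371/4.92×10^-8 + 1.68/6.24×10^-6 + 0.818/4.47×10^-7) = 0.1184 rad.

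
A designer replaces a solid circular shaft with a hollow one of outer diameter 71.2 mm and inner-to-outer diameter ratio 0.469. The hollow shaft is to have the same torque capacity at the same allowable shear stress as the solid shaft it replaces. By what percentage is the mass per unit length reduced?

19.4 %

Equal τ_max and T ⇒ the solid shaft needs d_s³ = d_o³(1−k⁴), so d_s = 71.2·(1−0.469⁴)^(1/3) = 70.03 mm.
Area ratio A_h/A_s = d_o²(1−k²)/d_s² = (1−k²)/(1−k⁴)^(2/3) = 0.8063.
Mass saving = 1 − 0.8063 = 19.4 %.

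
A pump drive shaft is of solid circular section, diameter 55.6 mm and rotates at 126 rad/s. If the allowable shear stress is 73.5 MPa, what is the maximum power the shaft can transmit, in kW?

313 kW

J = πd⁴/32 = π(0.0556)⁴/32 = 9.382×10^-7 m⁴.
T_max = τ_allow·J/r = 7.35×10^7 × 9.382×10^-7 / 0.0278 = 2481 N·m.
ω = 126 rad/s, so P_max = T_max·ω = 3.125×10^5 W.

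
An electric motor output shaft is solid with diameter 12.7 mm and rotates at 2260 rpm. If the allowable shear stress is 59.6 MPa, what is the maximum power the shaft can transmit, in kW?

J = πd⁴/32 = π(0.0127)⁴/32 = 2.554×10^-9 m⁴.
T_max = τ_allow·J/r = 5.96×10^7 × 2.554×10^-9 / 0.00635 = 23.97 N·m.
ω = 2π·2260/60 = 236.7 rad/s, so P_max = T_max·ω = 5673 W.

5.67 kW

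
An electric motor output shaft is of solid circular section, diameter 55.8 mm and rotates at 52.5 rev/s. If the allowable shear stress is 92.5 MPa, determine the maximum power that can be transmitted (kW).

1040 kW

J = πd⁴/32 = π(0.0558)⁴/32 = 9.518×10^-7 m⁴.
T_max = τ_allow·J/r = 9.25×10^7 × 9.518×10^-7 / 0.0279 = 3156 N·m.
ω = 2π·52.5 = 329.9 rad/s, so P_max = T_max·ω = 1.041×10^6 W.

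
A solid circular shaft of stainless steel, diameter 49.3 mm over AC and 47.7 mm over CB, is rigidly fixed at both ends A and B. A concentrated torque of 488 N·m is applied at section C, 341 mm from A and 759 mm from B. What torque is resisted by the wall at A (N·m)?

Compatibility: T_A·a/J_AC = T_B·b/J_CB with T_A + T_B = T₀.
J_AC = 5.80×10^-7 m⁴, J_CB = 5.08×10^-7 m⁴, so T_A = T₀·(J_AC/a)/((J_AC/a)+(J_CB/b)) = 350.1 N·m, T_B = 137.9 N·m.

350 N·m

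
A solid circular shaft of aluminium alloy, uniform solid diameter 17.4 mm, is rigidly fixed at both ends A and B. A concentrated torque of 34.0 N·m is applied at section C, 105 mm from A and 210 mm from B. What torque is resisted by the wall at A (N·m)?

With uniform GJ and both ends fixed, compatibility θ_AC = θ_CB gives T_A·a = T_B·b, together with T_A + T_B = T₀.
T_A = T₀·b/(a+b) = 34.00·210/315.0 = 22.67 N·m; T_B = 11.33 N·m.

22.7 N·m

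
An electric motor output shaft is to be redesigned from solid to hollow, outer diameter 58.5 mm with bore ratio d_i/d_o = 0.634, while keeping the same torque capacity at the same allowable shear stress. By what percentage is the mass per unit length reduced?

Equal τ_max and T ⇒ the solid shaft needs d_s³ = d_o³(1−k⁴), so d_s = 58.5·(1−0.634⁴)^(1/3) = 55.16 mm.
Area ratio A_h/A_s = d_o²(1−k²)/d_s² = (1−k²)/(1−k⁴)^(2/3) = 0.6726.
Mass saving = 1 − 0.6726 = 32.7 %.

32.7 %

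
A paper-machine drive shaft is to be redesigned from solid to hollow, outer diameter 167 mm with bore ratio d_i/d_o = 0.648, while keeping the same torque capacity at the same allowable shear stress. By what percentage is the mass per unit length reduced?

34.0 %

Equal τ_max and T ⇒ the solid shaft needs d_s³ = d_o³(1−k⁴), so d_s = 167·(1−0.648⁴)^(1/3) = 156.5 mm.
Area ratio A_h/A_s = d_o²(1−k²)/d_s² = (1−k²)/(1−k⁴)^(2/3) = 0.6602.
Mass saving = 1 − 0.6602 = 34.0 %.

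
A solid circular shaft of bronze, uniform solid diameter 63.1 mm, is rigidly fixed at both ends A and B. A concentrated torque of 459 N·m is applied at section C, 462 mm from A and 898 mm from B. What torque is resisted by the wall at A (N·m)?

303 N·m

With uniform GJ and both ends fixed, compatibility θ_AC = θ_CB gives T_A·a = T_B·b, together with T_A + T_B = T₀.
T_A = T₀·b/(a+b) = 459.0·898/1360 = 303.1 N·m; T_B = 155.9 N·m.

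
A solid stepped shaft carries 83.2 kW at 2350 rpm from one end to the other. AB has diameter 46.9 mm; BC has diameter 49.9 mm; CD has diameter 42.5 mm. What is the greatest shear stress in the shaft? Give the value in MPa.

ω = 2π·2350/60 = 246.1 rad/s, so T = P/ω = 83.2×10³ / 246.1 = 338.1 N·m.
Under the same torque, τ_max = 16T/(πd³) is largest where d is smallest — segment CD (d = 42.5 mm).
τ_max = 16·338.1/(π·(0.0425)³) = 2.243×10^7 Pa.

22.4 MPa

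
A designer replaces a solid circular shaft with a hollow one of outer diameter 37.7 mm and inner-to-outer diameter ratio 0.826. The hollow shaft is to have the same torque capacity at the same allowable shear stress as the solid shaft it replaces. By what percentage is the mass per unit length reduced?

Equal τ_max and T ⇒ the solid shaft needs d_s³ = d_o³(1−k⁴), so d_s = 37.7·(1−0.826⁴)^(1/3) = 30.60 mm.
Area ratio A_h/A_s = d_o²(1−k²)/d_s² = (1−k²)/(1−k⁴)^(2/3) = 0.4824.
Mass saving = 1 − 0.4824 = 51.8 %.

51.8 %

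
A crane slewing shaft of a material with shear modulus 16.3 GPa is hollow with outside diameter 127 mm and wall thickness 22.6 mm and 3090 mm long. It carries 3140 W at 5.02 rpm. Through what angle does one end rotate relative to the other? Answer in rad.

0.0536 rad

ω = 2π·5.02/60 = 0.5257 rad/s, so T = P/ω = 3140 / 0.5257 = 5973 N·m.
J = π(d_o⁴ − d_i⁴)/32 = π(0.127⁴ − 0.0818⁴)/32 = 2.114×10^-5 m⁴.
θ = T·L/(G·J) = 5973 × 3.09 / (16.3×10⁹ × 2.114×10^-5) = 0.05355 rad.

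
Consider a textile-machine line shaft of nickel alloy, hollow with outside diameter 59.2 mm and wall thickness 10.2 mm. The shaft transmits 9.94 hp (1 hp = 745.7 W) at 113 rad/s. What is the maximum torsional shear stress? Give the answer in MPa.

1.97 MPa

ω = 113 rad/s, so T = P/ω = 9.94×745.7 / 113.0 = 65.60 N·m.
J = π(d_o⁴ − d_i⁴)/32 = π(0.0592⁴ − 0.0388⁴)/32 = 9.833×10^-7 m⁴.
τ_max = T·r/J = 65.60 × 0.0296 / 9.833×10^-7 = 1.975×10^6 Pa.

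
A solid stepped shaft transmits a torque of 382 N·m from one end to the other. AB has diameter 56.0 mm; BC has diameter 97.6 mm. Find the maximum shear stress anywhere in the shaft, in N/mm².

11.1 N/mm²

Under the same torque, τ_max = 16T/(πd³) is largest where d is smallest — segment AB (d = 56.0 mm).
τ_max = 16·382.0/(π·(0.0560)³) = 1.108×10^7 Pa.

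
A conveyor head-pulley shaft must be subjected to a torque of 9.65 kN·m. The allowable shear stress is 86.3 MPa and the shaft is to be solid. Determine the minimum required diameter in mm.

For a solid shaft τ_max = 16T/(πd³), so d = (16T/(π τ_allow))^(1/3) = (16·9650/(π·8.63×10^7))^(1/3) = 0.08289 m.

82.9 mm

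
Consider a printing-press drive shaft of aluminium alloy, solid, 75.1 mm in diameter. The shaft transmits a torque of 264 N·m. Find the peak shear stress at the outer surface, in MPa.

3.17 MPa

J = πd⁴/32 = π(0.0751)⁴/32 = 3.123×10^-6 m⁴.
τ_max = T·r/J = 264.0 × 0.0376 / 3.123×10^-6 = 3.174×10^6 Pa.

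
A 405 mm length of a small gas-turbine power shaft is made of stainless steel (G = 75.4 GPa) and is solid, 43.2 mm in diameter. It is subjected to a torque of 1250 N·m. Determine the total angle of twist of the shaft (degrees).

1.13°

J = πd⁴/32 = π(0.0432)⁴/32 = 3.419×10^-7 m⁴.
θ = T·L/(G·J) = 1250 × 0.405 / (75.4×10⁹ × 3.419×10^-7) = 0.01964 rad.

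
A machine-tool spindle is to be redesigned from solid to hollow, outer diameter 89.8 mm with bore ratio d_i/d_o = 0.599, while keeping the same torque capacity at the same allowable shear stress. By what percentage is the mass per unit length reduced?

29.7 %

Equal τ_max and T ⇒ the solid shaft needs d_s³ = d_o³(1−k⁴), so d_s = 89.8·(1−0.599⁴)^(1/3) = 85.77 mm.
Area ratio A_h/A_s = d_o²(1−k²)/d_s² = (1−k²)/(1−k⁴)^(2/3) = 0.7029.
Mass saving = 1 − 0.7029 = 29.7 %.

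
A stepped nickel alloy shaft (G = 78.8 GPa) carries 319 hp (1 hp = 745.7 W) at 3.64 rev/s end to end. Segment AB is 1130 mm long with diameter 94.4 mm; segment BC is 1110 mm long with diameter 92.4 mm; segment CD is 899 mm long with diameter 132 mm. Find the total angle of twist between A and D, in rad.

0.0436 rad

ω = 2π·3.64 = 22.87 rad/s, so T = P/ω = 319×745.7 / 22.87 = 10400 N·m.
J_AB = π(0.0944)⁴/32 = 7.80×10^-6 m⁴; J_BC = π(0.0924)⁴/32 = 7.16×10^-6 m⁴; J_CD = π(0.132)⁴/32 = 2.98×10^-5 m⁴.
θ = (T/G)·Σ L_i/J_i = (10400/78.8×10⁹)·(1.13/7.80×10^-6 + 1.11/7.16×10^-6 + 0.899/2.98×10^-5) = 0.04359 rad.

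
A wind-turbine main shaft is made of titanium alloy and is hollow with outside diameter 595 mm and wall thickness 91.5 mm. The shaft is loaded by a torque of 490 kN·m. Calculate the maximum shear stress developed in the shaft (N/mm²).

J = π(d_o⁴ − d_i⁴)/32 = π(0.595⁴ − 0.412⁴)/32 = 9.476×10^-3 m⁴.
τ_max = T·r/J = 490000 × 0.297 / 9.476×10^-3 = 1.538×10^7 Pa.

15.4 N/mm²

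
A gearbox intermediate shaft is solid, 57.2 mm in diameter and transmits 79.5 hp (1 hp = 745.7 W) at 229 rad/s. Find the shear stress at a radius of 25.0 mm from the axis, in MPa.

ω = 229 rad/s, so T = P/ω = 79.5×745.7 / 229.0 = 258.9 N·m.
J = πd⁴/32 = π(0.0572)⁴/32 = 1.051×10^-6 m⁴.
Shear stress varies linearly with radius: τ = T·r/J = 258.9 × 0.0250 / 1.051×10^-6 = 6.158×10^6 Pa.

6.16 MPa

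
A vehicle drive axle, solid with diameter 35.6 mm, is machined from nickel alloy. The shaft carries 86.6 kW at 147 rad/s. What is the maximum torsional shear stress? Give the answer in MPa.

ω = 147 rad/s, so T = P/ω = 86.6×10³ / 147.0 = 589.1 N·m.
J = πd⁴/32 = π(0.0356)⁴/32 = 1.577×10^-7 m⁴.
τ_max = T·r/J = 589.1 × 0.0178 / 1.577×10^-7 = 6.650×10^7 Pa.

66.5 MPa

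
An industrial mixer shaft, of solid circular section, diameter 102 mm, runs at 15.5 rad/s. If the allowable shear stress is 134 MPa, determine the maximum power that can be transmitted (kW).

433 kW

J = πd⁴/32 = π(0.102)⁴/32 = 1.063×10^-5 m⁴.
T_max = τ_allow·J/r = 1.34×10^8 × 1.063×10^-5 / 0.0510 = 27920 N·m.
ω = 15.5 rad/s, so P_max = T_max·ω = 4.328×10^5 W.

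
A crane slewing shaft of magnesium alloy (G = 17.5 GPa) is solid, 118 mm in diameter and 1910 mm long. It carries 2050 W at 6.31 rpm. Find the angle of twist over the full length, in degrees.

1.02°

ω = 2π·6.31/60 = 0.6608 rad/s, so T = P/ω = 2050 / 0.6608 = 3102 N·m.
J = πd⁴/32 = π(0.118)⁴/32 = 1.903×10^-5 m⁴.
θ = T·L/(G·J) = 3102 × 1.91 / (17.5×10⁹ × 1.903×10^-5) = 0.01779 rad.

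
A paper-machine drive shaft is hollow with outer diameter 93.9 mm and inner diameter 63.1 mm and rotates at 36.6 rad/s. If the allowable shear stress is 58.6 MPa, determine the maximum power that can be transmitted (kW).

J = π(d_o⁴ − d_i⁴)/32 = π(0.0939⁴ − 0.0631⁴)/32 = 6.076×10^-6 m⁴.
T_max = τ_allow·J/r = 5.86×10^7 × 6.076×10^-6 / 0.0470 = 7584 N·m.
ω = 36.6 rad/s, so P_max = T_max·ω = 2.776×10^5 W.

278 kW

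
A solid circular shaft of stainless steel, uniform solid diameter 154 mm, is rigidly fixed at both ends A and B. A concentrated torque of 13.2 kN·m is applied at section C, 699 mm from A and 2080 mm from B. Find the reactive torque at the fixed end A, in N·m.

9880 N·m

With uniform GJ and both ends fixed, compatibility θ_AC = θ_CB gives T_A·a = T_B·b, together with T_A + T_B = T₀.
T_A = T₀·b/(a+b) = 13200·2080/2779 = 9880 N·m; T_B = 3320 N·m.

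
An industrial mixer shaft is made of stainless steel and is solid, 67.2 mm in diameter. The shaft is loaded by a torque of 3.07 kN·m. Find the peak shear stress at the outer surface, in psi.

7470 psi

J = πd⁴/32 = π(0.0672)⁴/32 = 2.002×10^-6 m⁴.
τ_max = T·r/J = 3070 × 0.0336 / 2.002×10^-6 = 5.152×10^7 Pa.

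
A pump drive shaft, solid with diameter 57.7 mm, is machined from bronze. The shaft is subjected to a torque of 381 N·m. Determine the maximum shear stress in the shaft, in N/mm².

J = πd⁴/32 = π(0.0577)⁴/32 = 1.088×10^-6 m⁴.
τ_max = T·r/J = 381.0 × 0.0289 / 1.088×10^-6 = 1.010×10^7 Pa.

10.1 N/mm²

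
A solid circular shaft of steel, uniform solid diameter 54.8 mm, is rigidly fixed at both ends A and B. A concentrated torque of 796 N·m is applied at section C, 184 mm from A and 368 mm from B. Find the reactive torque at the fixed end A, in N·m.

531 N·m

With uniform GJ and both ends fixed, compatibility θ_AC = θ_CB gives T_A·a = T_B·b, together with T_A + T_B = T₀.
T_A = T₀·b/(a+b) = 796.0·368/552.0 = 530.7 N·m; T_B = 265.3 N·m.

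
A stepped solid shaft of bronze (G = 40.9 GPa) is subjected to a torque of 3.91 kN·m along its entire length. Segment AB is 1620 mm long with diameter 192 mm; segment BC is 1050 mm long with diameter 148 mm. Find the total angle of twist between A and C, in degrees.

0.189°

J_AB = π(0.192)⁴/32 = 1.33×10^-4 m⁴; J_BC = π(0.148)⁴/32 = 4.71×10^-5 m⁴.
θ = (T/G)·Σ L_i/J_i = (3910/40.9×10⁹)·(1.62/1.33×10^-4 + 1.05/4.71×10^-5) = 3.292×10^-3 rad.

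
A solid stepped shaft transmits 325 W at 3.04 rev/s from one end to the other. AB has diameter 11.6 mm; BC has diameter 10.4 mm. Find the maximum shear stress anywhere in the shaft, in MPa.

ω = 2π·3.04 = 19.10 rad/s, so T = P/ω = 325 / 19.10 = 17.01 N·m.
Under the same torque, τ_max = 16T/(πd³) is largest where d is smallest — segment BC (d = 10.4 mm).
τ_max = 16·17.01/(π·(0.0104)³) = 7.704×10^7 Pa.

77.0 MPa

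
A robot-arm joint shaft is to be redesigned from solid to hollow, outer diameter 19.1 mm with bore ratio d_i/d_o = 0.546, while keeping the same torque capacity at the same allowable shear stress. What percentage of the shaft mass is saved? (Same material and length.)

Equal τ_max and T ⇒ the solid shaft needs d_s³ = d_o³(1−k⁴), so d_s = 19.1·(1−0.546⁴)^(1/3) = 18.52 mm.
Area ratio A_h/A_s = d_o²(1−k²)/d_s² = (1−k²)/(1−k⁴)^(2/3) = 0.7468.
Mass saving = 1 − 0.7468 = 25.3 %.

25.3 %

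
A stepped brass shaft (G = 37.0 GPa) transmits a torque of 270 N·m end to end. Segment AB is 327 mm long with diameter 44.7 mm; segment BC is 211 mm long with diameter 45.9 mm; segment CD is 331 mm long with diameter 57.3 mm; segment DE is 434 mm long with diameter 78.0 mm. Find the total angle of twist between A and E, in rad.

0.0128 rad

J_AB = π(0.0447)⁴/32 = 3.92×10^-7 m⁴; J_BC = π(0.0459)⁴/32 = 4.36×10^-7 m⁴; J_CD = π(0.0573)⁴/32 = 1.06×10^-6 m⁴; J_DE = π(0.0780)⁴/32 = 3.63×10^-6 m⁴.
θ = (T/G)·Σ L_i/J_i = (270.0/37.0×10⁹)·(0.327/3.92×10^-7 + 0.211/4.36×10^-7 + 0.331/1.06×10^-6 + 0.434/3.63×10^-6) = 0.01278 rad.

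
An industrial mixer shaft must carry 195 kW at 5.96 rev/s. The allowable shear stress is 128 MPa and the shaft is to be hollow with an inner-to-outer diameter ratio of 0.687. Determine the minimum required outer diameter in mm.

ω = 2π·5.96 = 37.45 rad/s, so T = P/ω = 195×10³ / 37.45 = 5207 N·m.
For a hollow shaft with d_i/d_o = 0.687: τ_max = 16T/(π d_o³ (1−k⁴)), so d_o = [16T/(π τ_allow (1−k⁴))]^(1/3) = [16·5207/(π·1.28×10^8·0.7772)]^(1/3) = 0.06436 m.

64.4 mm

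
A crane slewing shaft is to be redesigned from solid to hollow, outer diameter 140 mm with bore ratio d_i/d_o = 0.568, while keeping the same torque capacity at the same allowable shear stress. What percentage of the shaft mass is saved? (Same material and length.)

27.1 %

Equal τ_max and T ⇒ the solid shaft needs d_s³ = d_o³(1−k⁴), so d_s = 140·(1−0.568⁴)^(1/3) = 135.0 mm.
Area ratio A_h/A_s = d_o²(1−k²)/d_s² = (1−k²)/(1−k⁴)^(2/3) = 0.7289.
Mass saving = 1 − 0.7289 = 27.1 %.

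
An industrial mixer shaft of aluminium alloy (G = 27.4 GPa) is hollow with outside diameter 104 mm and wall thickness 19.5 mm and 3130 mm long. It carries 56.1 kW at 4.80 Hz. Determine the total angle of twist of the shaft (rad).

ω = 2π·4.80 = 30.16 rad/s, so T = P/ω = 56.1×10³ / 30.16 = 1860 N·m.
J = π(d_o⁴ − d_i⁴)/32 = π(0.104⁴ − 0.0650⁴)/32 = 9.733×10^-6 m⁴.
θ = T·L/(G·J) = 1860 × 3.13 / (27.4×10⁹ × 9.733×10^-6) = 0.02183 rad.

0.0218 rad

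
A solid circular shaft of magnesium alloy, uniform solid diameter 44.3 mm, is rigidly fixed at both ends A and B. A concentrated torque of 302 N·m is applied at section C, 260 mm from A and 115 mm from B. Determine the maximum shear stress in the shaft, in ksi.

With uniform GJ and both ends fixed, compatibility θ_AC = θ_CB gives T_A·a = T_B·b, together with T_A + T_B = T₀.
T_A = T₀·b/(a+b) = 302.0·115/375.0 = 92.61 N·m; T_B = 209.4 N·m.
τ in each portion: τ_AC = 5.43×10^6 Pa, τ_CB = 1.23×10^7 Pa; maximum is in CB.
τ_max = T_CB·r/J = 209.4·0.0221/3.78×10^-7 = 1.227×10^7 Pa.

1.78 ksi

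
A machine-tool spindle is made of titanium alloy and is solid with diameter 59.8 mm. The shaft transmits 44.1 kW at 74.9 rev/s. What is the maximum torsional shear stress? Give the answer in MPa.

ω = 2π·74.9 = 470.6 rad/s, so T = P/ω = 44.1×10³ / 470.6 = 93.71 N·m.
J = πd⁴/32 = π(0.0598)⁴/32 = 1.255×10^-6 m⁴.
τ_max = T·r/J = 93.71 × 0.0299 / 1.255×10^-6 = 2.232×10^6 Pa.

2.23 MPa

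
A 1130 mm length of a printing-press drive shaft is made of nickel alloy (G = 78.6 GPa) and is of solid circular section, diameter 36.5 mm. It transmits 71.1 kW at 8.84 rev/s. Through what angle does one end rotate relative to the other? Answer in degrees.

ω = 2π·8.84 = 55.54 rad/s, so T = P/ω = 71.1×10³ / 55.54 = 1280 N·m.
J = πd⁴/32 = π(0.0365)⁴/32 = 1.742×10^-7 m⁴.
θ = T·L/(G·J) = 1280 × 1.13 / (78.6×10⁹ × 1.742×10^-7) = 0.1056 rad.

6.05°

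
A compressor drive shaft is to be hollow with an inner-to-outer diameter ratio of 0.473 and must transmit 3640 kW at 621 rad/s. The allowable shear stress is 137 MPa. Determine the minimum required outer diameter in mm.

61.2 mm

ω = 621 rad/s, so T = P/ω = 3640×10³ / 621.0 = 5862 N·m.
For a hollow shaft with d_i/d_o = 0.473: τ_max = 16T/(π d_o³ (1−k⁴)), so d_o = [16T/(π τ_allow (1−k⁴))]^(1/3) = [16·5862/(π·1.37×10^8·0.9499)]^(1/3) = 0.06121 m.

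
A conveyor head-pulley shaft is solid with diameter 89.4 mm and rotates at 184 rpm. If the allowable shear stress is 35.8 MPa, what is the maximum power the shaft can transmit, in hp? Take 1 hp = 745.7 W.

J = πd⁴/32 = π(0.0894)⁴/32 = 6.271×10^-6 m⁴.
T_max = τ_allow·J/r = 3.58×10^7 × 6.271×10^-6 / 0.0447 = 5023 N·m.
ω = 2π·184/60 = 19.27 rad/s, so P_max = T_max·ω = 9.678×10^4 W.

130 hp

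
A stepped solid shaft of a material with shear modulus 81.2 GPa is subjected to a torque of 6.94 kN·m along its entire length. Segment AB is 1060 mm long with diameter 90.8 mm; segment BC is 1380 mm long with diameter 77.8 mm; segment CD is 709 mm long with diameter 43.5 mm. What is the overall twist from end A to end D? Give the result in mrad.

219 mrad

J_AB = π(0.0908)⁴/32 = 6.67×10^-6 m⁴; J_BC = π(0.0778)⁴/32 = 3.60×10^-6 m⁴; J_CD = π(0.0435)⁴/32 = 3.52×10^-7 m⁴.
θ = (T/G)·Σ L_i/J_i = (6940/81.2×10⁹)·(1.06/6.67×10^-6 + 1.38/3.60×10^-6 + 0.709/3.52×10^-7) = 0.2187 rad.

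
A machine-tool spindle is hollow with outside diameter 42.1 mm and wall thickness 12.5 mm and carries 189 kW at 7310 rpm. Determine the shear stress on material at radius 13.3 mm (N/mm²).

ω = 2π·7310/60 = 765.5 rad/s, so T = P/ω = 189×10³ / 765.5 = 246.9 N·m.
J = π(d_o⁴ − d_i⁴)/32 = π(0.0421⁴ − 0.0171⁴)/32 = 3.000×10^-7 m⁴.
Shear stress varies linearly with radius: τ = T·r/J = 246.9 × 0.0133 / 3.000×10^-7 = 1.095×10^7 Pa.

10.9 N/mm²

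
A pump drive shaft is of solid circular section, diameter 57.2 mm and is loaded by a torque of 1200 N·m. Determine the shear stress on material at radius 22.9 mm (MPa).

J = πd⁴/32 = π(0.0572)⁴/32 = 1.051×10^-6 m⁴.
Shear stress varies linearly with radius: τ = T·r/J = 1200 × 0.0229 / 1.051×10^-6 = 2.615×10^7 Pa.

26.1 MPa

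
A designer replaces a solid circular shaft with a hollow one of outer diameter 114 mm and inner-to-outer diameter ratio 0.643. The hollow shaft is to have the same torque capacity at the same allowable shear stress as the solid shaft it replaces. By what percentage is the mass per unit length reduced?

Equal τ_max and T ⇒ the solid shaft needs d_s³ = d_o³(1−k⁴), so d_s = 114·(1−0.643⁴)^(1/3) = 107.1 mm.
Area ratio A_h/A_s = d_o²(1−k²)/d_s² = (1−k²)/(1−k⁴)^(2/3) = 0.6646.
Mass saving = 1 − 0.6646 = 33.5 %.

33.5 %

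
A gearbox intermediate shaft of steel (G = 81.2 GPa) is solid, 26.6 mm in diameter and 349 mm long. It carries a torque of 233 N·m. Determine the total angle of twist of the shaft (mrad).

20.4 mrad

J = πd⁴/32 = π(0.0266)⁴/32 = 4.915×10^-8 m⁴.
θ = T·L/(G·J) = 233.0 × 0.349 / (81.2×10⁹ × 4.915×10^-8) = 0.02038 rad.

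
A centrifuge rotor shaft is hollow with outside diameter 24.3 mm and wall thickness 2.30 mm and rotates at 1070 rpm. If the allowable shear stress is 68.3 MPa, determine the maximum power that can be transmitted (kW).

J = π(d_o⁴ − d_i⁴)/32 = π(0.0243⁴ − 0.0197⁴)/32 = 1.944×10^-8 m⁴.
T_max = τ_allow·J/r = 6.83×10^7 × 1.944×10^-8 / 0.0122 = 109.3 N·m.
ω = 2π·1070/60 = 112.1 rad/s, so P_max = T_max·ω = 1.225×10^4 W.

12.2 kW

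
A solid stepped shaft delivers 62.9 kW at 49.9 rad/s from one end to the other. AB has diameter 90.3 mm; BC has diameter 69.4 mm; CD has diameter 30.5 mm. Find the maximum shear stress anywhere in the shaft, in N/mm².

ω = 49.9 rad/s, so T = P/ω = 62.9×10³ / 49.90 = 1261 N·m.
Under the same torque, τ_max = 16T/(πd³) is largest where d is smallest — segment CD (d = 30.5 mm).
τ_max = 16·1261/(π·(0.0305)³) = 2.263×10^8 Pa.

226 N/mm²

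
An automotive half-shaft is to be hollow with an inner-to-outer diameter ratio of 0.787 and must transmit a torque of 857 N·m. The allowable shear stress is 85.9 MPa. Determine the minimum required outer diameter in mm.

43.5 mm

For a hollow shaft with d_i/d_o = 0.787: τ_max = 16T/(π d_o³ (1−k⁴)), so d_o = [16T/(π τ_allow (1−k⁴))]^(1/3) = [16·857.0/(π·8.59×10^7·0.6164)]^(1/3) = 0.04352 m.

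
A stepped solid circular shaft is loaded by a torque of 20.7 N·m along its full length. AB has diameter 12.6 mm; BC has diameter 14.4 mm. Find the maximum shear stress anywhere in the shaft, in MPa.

52.7 MPa

Under the same torque, τ_max = 16T/(πd³) is largest where d is smallest — segment AB (d = 12.6 mm).
τ_max = 16·20.70/(π·(0.0126)³) = 5.270×10^7 Pa.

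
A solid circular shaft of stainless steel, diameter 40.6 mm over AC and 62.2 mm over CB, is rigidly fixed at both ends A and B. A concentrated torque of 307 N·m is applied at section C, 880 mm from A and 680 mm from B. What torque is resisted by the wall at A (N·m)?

37.8 N·m

Compatibility: T_A·a/J_AC = T_B·b/J_CB with T_A + T_B = T₀.
J_AC = 2.67×10^-7 m⁴, J_CB = 1.47×10^-6 m⁴, so T_A = T₀·(J_AC/a)/((J_AC/a)+(J_CB/b)) = 37.77 N·m, T_B = 269.2 N·m.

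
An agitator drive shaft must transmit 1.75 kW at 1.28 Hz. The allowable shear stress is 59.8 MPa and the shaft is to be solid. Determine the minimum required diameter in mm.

26.5 mm

ω = 2π·1.28 = 8.042 rad/s, so T = P/ω = 1.75×10³ / 8.042 = 217.6 N·m.
For a solid shaft τ_max = 16T/(πd³), so d = (16T/(π τ_allow))^(1/3) = (16·217.6/(π·5.98×10^7))^(1/3) = 0.02646 m.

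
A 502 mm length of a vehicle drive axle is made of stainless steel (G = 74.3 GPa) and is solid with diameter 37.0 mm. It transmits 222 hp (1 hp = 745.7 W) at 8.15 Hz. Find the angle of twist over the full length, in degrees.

6.80°

ω = 2π·8.15 = 51.21 rad/s, so T = P/ω = 222×745.7 / 51.21 = 3233 N·m.
J = πd⁴/32 = π(0.0370)⁴/32 = 1.840×10^-7 m⁴.
θ = T·L/(G·J) = 3233 × 0.502 / (74.3×10⁹ × 1.840×10^-7) = 0.1187 rad.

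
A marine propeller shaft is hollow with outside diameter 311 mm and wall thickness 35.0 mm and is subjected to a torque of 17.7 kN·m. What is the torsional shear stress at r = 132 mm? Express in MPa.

3.98 MPa

J = π(d_o⁴ − d_i⁴)/32 = π(0.311⁴ − 0.241⁴)/32 = 5.872×10^-4 m⁴.
Shear stress varies linearly with radius: τ = T·r/J = 17700 × 0.132 / 5.872×10^-4 = 3.979×10^6 Pa.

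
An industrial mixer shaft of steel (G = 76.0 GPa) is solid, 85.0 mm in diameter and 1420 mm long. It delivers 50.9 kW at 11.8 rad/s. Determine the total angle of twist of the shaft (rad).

0.0157 rad

ω = 11.8 rad/s, so T = P/ω = 50.9×10³ / 11.80 = 4314 N·m.
J = πd⁴/32 = π(0.0850)⁴/32 = 5.125×10^-6 m⁴.
θ = T·L/(G·J) = 4314 × 1.42 / (76.0×10⁹ × 5.125×10^-6) = 0.01573 rad.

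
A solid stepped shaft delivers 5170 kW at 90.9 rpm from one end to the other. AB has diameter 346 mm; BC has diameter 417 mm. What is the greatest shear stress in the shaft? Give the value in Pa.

ω = 2π·90.9/60 = 9.519 rad/s, so T = P/ω = 5170×10³ / 9.519 = 543100 N·m.
Under the same torque, τ_max = 16T/(πd³) is largest where d is smallest — segment AB (d = 346 mm).
τ_max = 16·543100/(π·(0.346)³) = 6.678×10^7 Pa.

6.68e7 Pa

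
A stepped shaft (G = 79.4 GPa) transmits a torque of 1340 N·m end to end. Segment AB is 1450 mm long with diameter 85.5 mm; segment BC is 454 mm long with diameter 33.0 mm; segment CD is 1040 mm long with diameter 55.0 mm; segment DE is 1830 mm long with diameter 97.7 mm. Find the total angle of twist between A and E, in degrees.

J_AB = π(0.0855)⁴/32 = 5.25×10^-6 m⁴; J_BC = π(0.0330)⁴/32 = 1.16×10^-7 m⁴; J_CD = π(0.0550)⁴/32 = 8.98×10^-7 m⁴; J_DE = π(0.0977)⁴/32 = 8.94×10^-6 m⁴.
θ = (T/G)·Σ L_i/J_i = (1340/79.4×10⁹)·(1.45/5.25×10^-6 + 0.454/1.16×10^-7 + 1.04/8.98×10^-7 + 1.83/8.94×10^-6) = 0.09346 rad.

5.36°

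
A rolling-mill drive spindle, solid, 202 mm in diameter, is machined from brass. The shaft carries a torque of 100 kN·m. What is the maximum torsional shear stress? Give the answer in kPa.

61800 kPa

J = πd⁴/32 = π(0.202)⁴/32 = 1.635×10^-4 m⁴.
τ_max = T·r/J = 100000 × 0.101 / 1.635×10^-4 = 6.179×10^7 Pa.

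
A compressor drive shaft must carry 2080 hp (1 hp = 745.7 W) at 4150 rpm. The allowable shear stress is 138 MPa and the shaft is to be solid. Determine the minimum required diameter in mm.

ω = 2π·4150/60 = 434.6 rad/s, so T = P/ω = 2080×745.7 / 434.6 = 3569 N·m.
For a solid shaft τ_max = 16T/(πd³), so d = (16T/(π τ_allow))^(1/3) = (16·3569/(π·1.38×10^8))^(1/3) = 0.05088 m.

50.9 mm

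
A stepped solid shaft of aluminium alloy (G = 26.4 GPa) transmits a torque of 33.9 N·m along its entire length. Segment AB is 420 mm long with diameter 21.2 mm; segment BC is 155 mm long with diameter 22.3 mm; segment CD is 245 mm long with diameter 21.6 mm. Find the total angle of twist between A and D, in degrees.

J_AB = π(0.0212)⁴/32 = 1.98×10^-8 m⁴; J_BC = π(0.0223)⁴/32 = 2.43×10^-8 m⁴; J_CD = π(0.0216)⁴/32 = 2.14×10^-8 m⁴.
θ = (T/G)·Σ L_i/J_i = (33.90/26.4×10⁹)·(0.420/1.98×10^-8 + 0.155/2.43×10^-8 + 0.245/2.14×10^-8) = 0.05012 rad.

2.87°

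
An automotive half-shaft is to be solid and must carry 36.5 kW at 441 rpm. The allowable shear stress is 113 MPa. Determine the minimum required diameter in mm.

ω = 2π·441/60 = 46.18 rad/s, so T = P/ω = 36.5×10³ / 46.18 = 790.4 N·m.
For a solid shaft τ_max = 16T/(πd³), so d = (16T/(π τ_allow))^(1/3) = (16·790.4/(π·1.13×10^8))^(1/3) = 0.03290 m.

32.9 mm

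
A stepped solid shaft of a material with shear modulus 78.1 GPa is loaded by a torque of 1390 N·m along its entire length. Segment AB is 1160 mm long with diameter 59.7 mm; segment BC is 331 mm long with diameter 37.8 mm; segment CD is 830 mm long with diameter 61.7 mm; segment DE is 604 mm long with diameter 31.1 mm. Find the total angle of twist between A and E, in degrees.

9.93°

J_AB = π(0.0597)⁴/32 = 1.25×10^-6 m⁴; J_BC = π(0.0378)⁴/32 = 2.00×10^-7 m⁴; J_CD = π(0.0617)⁴/32 = 1.42×10^-6 m⁴; J_DE = π(0.0311)⁴/32 = 9.18×10^-8 m⁴.
θ = (T/G)·Σ L_i/J_i = (1390/78.1×10⁹)·(1.16/1.25×10^-6 + 0.331/2.00×10^-7 + 0.830/1.42×10^-6 + 0.604/9.18×10^-8) = 0.1734 rad.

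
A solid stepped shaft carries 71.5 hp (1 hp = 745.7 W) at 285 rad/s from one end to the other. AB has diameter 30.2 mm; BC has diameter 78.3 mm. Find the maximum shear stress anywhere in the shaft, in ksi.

ω = 285 rad/s, so T = P/ω = 71.5×745.7 / 285.0 = 187.1 N·m.
Under the same torque, τ_max = 16T/(πd³) is largest where d is smallest — segment AB (d = 30.2 mm).
τ_max = 16·187.1/(π·(0.0302)³) = 3.459×10^7 Pa.

5.02 ksi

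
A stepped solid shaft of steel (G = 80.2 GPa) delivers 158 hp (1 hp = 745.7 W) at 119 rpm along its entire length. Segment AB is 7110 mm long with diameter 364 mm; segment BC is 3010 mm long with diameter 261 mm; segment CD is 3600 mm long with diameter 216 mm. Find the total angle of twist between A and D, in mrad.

ω = 2π·119/60 = 12.46 rad/s, so T = P/ω = 158×745.7 / 12.46 = 9455 N·m.
J_AB = π(0.364)⁴/32 = 1.72×10^-3 m⁴; J_BC = π(0.261)⁴/32 = 4.56×10^-4 m⁴; J_CD = π(0.216)⁴/32 = 2.14×10^-4 m⁴.
θ = (T/G)·Σ L_i/J_i = (9455/80.2×10⁹)·(7.11/1.72×10^-3 + 3.01/4.56×10^-4 + 3.60/2.14×10^-4) = 3.251×10^-3 rad.

3.25 mrad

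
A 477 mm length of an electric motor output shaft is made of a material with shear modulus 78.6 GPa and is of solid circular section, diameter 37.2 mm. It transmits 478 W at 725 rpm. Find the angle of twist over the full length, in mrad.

ω = 2π·725/60 = 75.92 rad/s, so T = P/ω = 478 / 75.92 = 6.296 N·m.
J = πd⁴/32 = π(0.0372)⁴/32 = 1.880×10^-7 m⁴.
θ = T·L/(G·J) = 6.296 × 0.477 / (78.6×10⁹ × 1.880×10^-7) = 2.032×10^-4 rad.

0.203 mrad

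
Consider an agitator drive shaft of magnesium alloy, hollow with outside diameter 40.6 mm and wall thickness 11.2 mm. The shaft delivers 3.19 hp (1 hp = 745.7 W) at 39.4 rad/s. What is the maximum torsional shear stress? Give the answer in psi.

ω = 39.4 rad/s, so T = P/ω = 3.19×745.7 / 39.40 = 60.38 N·m.
J = π(d_o⁴ − d_i⁴)/32 = π(0.0406⁴ − 0.0182⁴)/32 = 2.560×10^-7 m⁴.
τ_max = T·r/J = 60.38 × 0.0203 / 2.560×10^-7 = 4.788×10^6 Pa.

694 psi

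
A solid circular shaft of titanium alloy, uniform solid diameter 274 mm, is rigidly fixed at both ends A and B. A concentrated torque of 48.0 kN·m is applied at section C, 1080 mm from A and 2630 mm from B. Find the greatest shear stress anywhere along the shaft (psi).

1220 psi

With uniform GJ and both ends fixed, compatibility θ_AC = θ_CB gives T_A·a = T_B·b, together with T_A + T_B = T₀.
T_A = T₀·b/(a+b) = 48000·2630/3710 = 34030 N·m; T_B = 13970 N·m.
τ in each portion: τ_AC = 8.42×10^6 Pa, τ_CB = 3.46×10^6 Pa; maximum is in AC.
τ_max = T_AC·r/J = 34030·0.137/5.53×10^-4 = 8.424×10^6 Pa.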